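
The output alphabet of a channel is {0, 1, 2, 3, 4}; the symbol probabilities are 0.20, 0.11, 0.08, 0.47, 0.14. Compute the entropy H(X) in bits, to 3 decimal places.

H = −Σ pᵢ log₂ pᵢ.
−0.20·log₂(0.20) = 0.4644
−0.11·log₂(0.11) = 0.3503
−0.08·log₂(0.08) = 0.2915
−0.47·log₂(0.47) = 0.5120
−0.14·log₂(0.14) = 0.3971
Sum ≈ 2.0152 → 2.015 bits.

2.015 bits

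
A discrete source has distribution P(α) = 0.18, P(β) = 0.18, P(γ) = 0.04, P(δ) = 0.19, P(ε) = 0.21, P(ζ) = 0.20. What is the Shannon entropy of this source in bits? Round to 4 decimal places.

H = −Σ pᵢ log₂ pᵢ.
−0.18·log₂(0.18) = 0.4453
−0.18·log₂(0.18) = 0.4453
−0.04·log₂(0.04) = 0.1858
−0.19·log₂(0.19) = 0.4552
−0.21·log₂(0.21) = 0.4728
−0.20·log₂(0.20) = 0.4644
Sum ≈ 2.4688 → 2.4688 bits.

2.4688 bits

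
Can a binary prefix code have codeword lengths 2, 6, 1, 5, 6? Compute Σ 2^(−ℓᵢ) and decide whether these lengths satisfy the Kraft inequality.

With common denominator 2^6 = 64: Σ 2^(−ℓᵢ) = 16/64 + 1/64 + 32/64 + 2/64 + 1/64 = 52/64 = 0.8125.
Kraft's inequality requires Σ ≤ 1; here Σ = 0.8125 ≤ 1, so such a prefix code exists.

0.8125; yes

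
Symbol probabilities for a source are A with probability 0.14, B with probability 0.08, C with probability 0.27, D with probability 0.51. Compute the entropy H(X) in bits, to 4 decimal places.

1.6941 bits

H = −Σ pᵢ log₂ pᵢ.
−0.14·log₂(0.14) = 0.3971
−0.08·log₂(0.08) = 0.2915
−0.27·log₂(0.27) = 0.5100
−0.51·log₂(0.51) = 0.4954
Sum ≈ 1.6941 → 1.6941 bits.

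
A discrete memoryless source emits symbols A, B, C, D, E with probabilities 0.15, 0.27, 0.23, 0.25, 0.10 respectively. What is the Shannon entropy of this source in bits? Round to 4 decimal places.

2.2404 bits

H = −Σ pᵢ log₂ pᵢ.
−0.15·log₂(0.15) = 0.4105
−0.27·log₂(0.27) = 0.5100
−0.23·log₂(0.23) = 0.4877
−0.25·log₂(0.25) = 0.5000
−0.10·log₂(0.10) = 0.3322
Sum ≈ 2.2404 → 2.2404 bits.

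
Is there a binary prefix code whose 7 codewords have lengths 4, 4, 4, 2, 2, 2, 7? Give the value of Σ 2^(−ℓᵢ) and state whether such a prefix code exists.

0.9453125; yes

With common denominator 2^7 = 128: Σ 2^(−ℓᵢ) = 8/128 + 8/128 + 8/128 + 32/128 + 32/128 + 32/128 + 1/128 = 121/128 = 0.9453125.
Kraft's inequality requires Σ ≤ 1; here Σ = 0.9453125 ≤ 1, so such a prefix code exists.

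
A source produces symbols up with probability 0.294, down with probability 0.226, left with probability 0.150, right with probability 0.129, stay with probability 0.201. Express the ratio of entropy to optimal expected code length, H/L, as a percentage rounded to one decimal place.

99.2%

Entropy H = −Σ p log₂ p ≈ 2.2611 bits.
Huffman merges: 129/1000+3/20→279/1000; 201/1000+113/500→427/1000; 279/1000+147/500→573/1000; 427/1000+573/1000→1. L = 2279/1000 ≈ 2.2790.
Efficiency = H/L = 2.2611/2.2790 = 99.2%.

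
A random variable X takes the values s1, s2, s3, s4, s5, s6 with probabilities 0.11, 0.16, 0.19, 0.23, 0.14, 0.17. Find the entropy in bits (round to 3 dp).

H = −Σ pᵢ log₂ pᵢ.
−0.11·log₂(0.11) = 0.3503
−0.16·log₂(0.16) = 0.4230
−0.19·log₂(0.19) = 0.4552
−0.23·log₂(0.23) = 0.4877
−0.14·log₂(0.14) = 0.3971
−0.17·log₂(0.17) = 0.4346
Sum ≈ 2.5479 → 2.548 bits.

2.548 bits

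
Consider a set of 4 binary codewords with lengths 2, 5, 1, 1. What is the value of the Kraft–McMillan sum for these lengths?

1.28125

With common denominator 2^5 = 32: Σ 2^(−ℓᵢ) = 8/32 + 1/32 + 16/32 + 16/32 = 41/32 = 1.28125.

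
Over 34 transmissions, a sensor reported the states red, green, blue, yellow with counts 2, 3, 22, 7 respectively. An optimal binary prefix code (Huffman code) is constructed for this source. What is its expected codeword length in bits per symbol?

Probabilities are the counts divided by 34.
Repeatedly combine the two least-probable nodes; the expected code length is the sum of the merged weights.
merge 1/17 + 3/34 → 5/34
merge 5/34 + 7/34 → 6/17
merge 6/17 + 11/17 → 1
L = 5/34 + 6/17 + 1 = 3/2 = 1.5 bits/symbol.

1.5 bits/symbol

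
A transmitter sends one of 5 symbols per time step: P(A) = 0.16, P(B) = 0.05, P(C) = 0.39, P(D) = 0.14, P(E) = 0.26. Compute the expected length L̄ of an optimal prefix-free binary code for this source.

2.15 bits/symbol

Repeatedly combine the two least-probable nodes; the expected code length is the sum of the merged weights.
merge 1/20 + 7/50 → 19/100
merge 4/25 + 19/100 → 7/20
merge 13/50 + 7/20 → 61/100
merge 39/100 + 61/100 → 1
L = 19/100 + 7/20 + 61/100 + 1 = 43/20 = 2.15 bits/symbol.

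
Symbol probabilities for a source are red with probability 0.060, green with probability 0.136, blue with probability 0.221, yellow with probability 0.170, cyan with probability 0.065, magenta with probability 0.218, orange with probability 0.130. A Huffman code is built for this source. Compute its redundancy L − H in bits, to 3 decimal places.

Entropy H = −Σ p log₂ p ≈ 2.6689 bits.
Huffman merges: 3/50+13/200→1/8; 1/8+13/100→51/200; 17/125+17/100→153/500; 109/500+221/1000→439/1000; 51/200+153/500→561/1000; 439/1000+561/1000→1. L = 1343/500 ≈ 2.6860.
L − H = 2.6860 − 2.6689 = 0.017 bits.

0.017 bits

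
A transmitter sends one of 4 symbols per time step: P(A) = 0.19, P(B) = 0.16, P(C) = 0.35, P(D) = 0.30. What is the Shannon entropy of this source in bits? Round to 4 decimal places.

H = −Σ pᵢ log₂ pᵢ.
−0.19·log₂(0.19) = 0.4552
−0.16·log₂(0.16) = 0.4230
−0.35·log₂(0.35) = 0.5301
−0.30·log₂(0.30) = 0.5211
Sum ≈ 1.9294 → 1.9294 bits.

1.9294 bits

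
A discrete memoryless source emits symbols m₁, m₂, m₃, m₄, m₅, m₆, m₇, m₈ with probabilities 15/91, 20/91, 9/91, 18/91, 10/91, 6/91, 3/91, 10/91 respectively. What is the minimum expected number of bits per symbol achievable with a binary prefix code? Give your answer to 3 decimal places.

2.879 bits/symbol

Repeatedly combine the two least-probable nodes; the expected code length is the sum of the merged weights.
merge 3/91 + 6/91 → 9/91
merge 9/91 + 9/91 → 18/91
merge 10/91 + 10/91 → 20/91
merge 15/91 + 18/91 → 33/91
merge 18/91 + 20/91 → 38/91
merge 20/91 + 33/91 → 53/91
merge 38/91 + 53/91 → 1
L = 9/91 + 18/91 + 20/91 + 33/91 + 38/91 + 53/91 + 1 = 262/91 ≈ 2.879 bits/symbol.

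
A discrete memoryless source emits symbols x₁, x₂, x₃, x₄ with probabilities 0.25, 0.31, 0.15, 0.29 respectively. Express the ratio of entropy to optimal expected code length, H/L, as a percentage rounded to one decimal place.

97.6%

Entropy H = −Σ p log₂ p ≈ 1.9522 bits.
Huffman merges: 3/20+1/4→2/5; 29/100+31/100→3/5; 2/5+3/5→1. L = 2 ≈ 2.0000.
Efficiency = H/L = 1.9522/2.0000 = 97.6%.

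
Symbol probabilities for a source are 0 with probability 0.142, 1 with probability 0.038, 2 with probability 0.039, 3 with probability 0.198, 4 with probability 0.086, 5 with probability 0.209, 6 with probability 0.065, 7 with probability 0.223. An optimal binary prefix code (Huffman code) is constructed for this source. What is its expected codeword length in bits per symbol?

Repeatedly combine the two least-probable nodes; the expected code length is the sum of the merged weights.
merge 19/500 + 39/1000 → 77/1000
merge 13/200 + 77/1000 → 71/500
merge 43/500 + 71/500 → 57/250
merge 71/500 + 99/500 → 17/50
merge 209/1000 + 223/1000 → 54/125
merge 57/250 + 17/50 → 71/125
merge 54/125 + 71/125 → 1
L = 77/1000 + 71/500 + 57/250 + 17/50 + 54/125 + 71/125 + 1 = 2787/1000 = 2.787 bits/symbol.

2.787 bits/symbol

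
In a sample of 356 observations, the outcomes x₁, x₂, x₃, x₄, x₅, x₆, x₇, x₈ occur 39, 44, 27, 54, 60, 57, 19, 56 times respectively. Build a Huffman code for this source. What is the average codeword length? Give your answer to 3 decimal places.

2.961 bits/symbol

Probabilities are the counts divided by 356.
Repeatedly combine the two least-probable nodes; the expected code length is the sum of the merged weights.
merge 19/356 + 27/356 → 23/178
merge 39/356 + 11/89 → 83/356
merge 23/178 + 27/178 → 25/89
merge 14/89 + 57/356 → 113/356
merge 15/89 + 83/356 → 143/356
merge 25/89 + 113/356 → 213/356
merge 143/356 + 213/356 → 1
L = 23/178 + 83/356 + 25/89 + 113/356 + 143/356 + 213/356 + 1 = 527/178 ≈ 2.961 bits/symbol.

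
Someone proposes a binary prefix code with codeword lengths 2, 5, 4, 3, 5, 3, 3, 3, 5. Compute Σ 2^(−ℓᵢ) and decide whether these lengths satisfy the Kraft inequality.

With common denominator 2^5 = 32: Σ 2^(−ℓᵢ) = 8/32 + 1/32 + 2/32 + 4/32 + 1/32 + 4/32 + 4/32 + 4/32 + 1/32 = 29/32 = 0.90625.
Kraft's inequality requires Σ ≤ 1; here Σ = 0.90625 ≤ 1, so such a prefix code exists.

0.90625; yes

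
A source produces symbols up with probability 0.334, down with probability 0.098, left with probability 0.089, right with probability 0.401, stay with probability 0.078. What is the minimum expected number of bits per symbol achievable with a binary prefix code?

2.031 bits/symbol

Repeatedly combine the two least-probable nodes; the expected code length is the sum of the merged weights.
merge 39/500 + 89/1000 → 167/1000
merge 49/500 + 167/1000 → 53/200
merge 53/200 + 167/500 → 599/1000
merge 401/1000 + 599/1000 → 1
L = 167/1000 + 53/200 + 599/1000 + 1 = 2031/1000 = 2.031 bits/symbol.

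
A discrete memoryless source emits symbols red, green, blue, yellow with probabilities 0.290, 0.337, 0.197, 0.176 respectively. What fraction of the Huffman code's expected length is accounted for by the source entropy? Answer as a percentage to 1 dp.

97.5%

Entropy H = −Σ p log₂ p ≈ 1.9496 bits.
Huffman merges: 22/125+197/1000→373/1000; 29/100+337/1000→627/1000; 373/1000+627/1000→1. L = 2 ≈ 2.0000.
Efficiency = H/L = 1.9496/2.0000 = 97.5%.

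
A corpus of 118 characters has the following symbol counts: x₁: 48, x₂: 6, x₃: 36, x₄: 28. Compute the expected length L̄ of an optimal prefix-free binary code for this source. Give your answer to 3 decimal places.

Probabilities are the counts divided by 118.
Repeatedly combine the two least-probable nodes; the expected code length is the sum of the merged weights.
merge 3/59 + 14/59 → 17/59
merge 17/59 + 18/59 → 35/59
merge 24/59 + 35/59 → 1
L = 17/59 + 35/59 + 1 = 111/59 ≈ 1.881 bits/symbol.

1.881 bits/symbol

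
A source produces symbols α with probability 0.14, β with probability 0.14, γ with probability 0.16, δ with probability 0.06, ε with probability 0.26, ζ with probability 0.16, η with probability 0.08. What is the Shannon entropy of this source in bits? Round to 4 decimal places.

2.6806 bits

H = −Σ pᵢ log₂ pᵢ.
−0.14·log₂(0.14) = 0.3971
−0.14·log₂(0.14) = 0.3971
−0.16·log₂(0.16) = 0.4230
−0.06·log₂(0.06) = 0.2435
−0.26·log₂(0.26) = 0.5053
−0.16·log₂(0.16) = 0.4230
−0.08·log₂(0.08) = 0.2915
Sum ≈ 2.6806 → 2.6806 bits.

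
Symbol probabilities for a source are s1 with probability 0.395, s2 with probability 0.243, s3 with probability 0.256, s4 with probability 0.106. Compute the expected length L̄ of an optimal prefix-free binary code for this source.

1.954 bits/symbol

Repeatedly combine the two least-probable nodes; the expected code length is the sum of the merged weights.
merge 53/500 + 243/1000 → 349/1000
merge 32/125 + 349/1000 → 121/200
merge 79/200 + 121/200 → 1
L = 349/1000 + 121/200 + 1 = 977/500 = 1.954 bits/symbol.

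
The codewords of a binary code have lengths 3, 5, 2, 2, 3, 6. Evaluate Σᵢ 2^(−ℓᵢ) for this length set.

With common denominator 2^6 = 64: Σ 2^(−ℓᵢ) = 8/64 + 2/64 + 16/64 + 16/64 + 8/64 + 1/64 = 51/64 = 0.796875.

0.796875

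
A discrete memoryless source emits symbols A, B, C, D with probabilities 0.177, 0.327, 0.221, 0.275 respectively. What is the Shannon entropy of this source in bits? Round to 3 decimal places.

1.963 bits

H = −Σ pᵢ log₂ pᵢ.
−0.177·log₂(0.177) = 0.4422
−0.327·log₂(0.327) = 0.5273
−0.221·log₂(0.221) = 0.4813
−0.275·log₂(0.275) = 0.5122
Sum ≈ 1.9630 → 1.963 bits.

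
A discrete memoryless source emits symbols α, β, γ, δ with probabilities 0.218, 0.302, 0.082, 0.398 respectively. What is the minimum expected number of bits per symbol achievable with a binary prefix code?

Repeatedly combine the two least-probable nodes; the expected code length is the sum of the merged weights.
merge 41/500 + 109/500 → 3/10
merge 3/10 + 151/500 → 301/500
merge 199/500 + 301/500 → 1
L = 3/10 + 301/500 + 1 = 951/500 = 1.902 bits/symbol.

1.902 bits/symbol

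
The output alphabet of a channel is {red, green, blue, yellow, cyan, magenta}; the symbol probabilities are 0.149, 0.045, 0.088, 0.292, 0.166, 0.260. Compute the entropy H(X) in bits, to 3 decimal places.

2.373 bits

H = −Σ pᵢ log₂ pᵢ.
−0.149·log₂(0.149) = 0.4092
−0.045·log₂(0.045) = 0.2013
−0.088·log₂(0.088) = 0.3086
−0.292·log₂(0.292) = 0.5186
−0.166·log₂(0.166) = 0.4301
−0.260·log₂(0.260) = 0.5053
Sum ≈ 2.3731 → 2.373 bits.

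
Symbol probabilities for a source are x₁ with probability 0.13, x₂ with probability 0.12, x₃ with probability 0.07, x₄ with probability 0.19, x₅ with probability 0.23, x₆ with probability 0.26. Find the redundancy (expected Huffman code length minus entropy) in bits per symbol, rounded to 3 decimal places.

0.044 bits

Entropy H = −Σ p log₂ p ≈ 2.4664 bits.
Huffman merges: 7/100+3/25→19/100; 13/100+19/100→8/25; 19/100+23/100→21/50; 13/50+8/25→29/50; 21/50+29/50→1. L = 251/100 ≈ 2.5100.
L − H = 2.5100 − 2.4664 = 0.044 bits.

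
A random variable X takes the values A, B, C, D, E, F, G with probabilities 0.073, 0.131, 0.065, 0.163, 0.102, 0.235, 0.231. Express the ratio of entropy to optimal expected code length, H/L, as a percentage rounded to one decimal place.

99.5%

Entropy H = −Σ p log₂ p ≈ 2.6579 bits.
Huffman merges: 13/200+73/1000→69/500; 51/500+131/1000→233/1000; 69/500+163/1000→301/1000; 231/1000+233/1000→58/125; 47/200+301/1000→67/125; 58/125+67/125→1. L = 334/125 ≈ 2.6720.
Efficiency = H/L = 2.6579/2.6720 = 99.5%.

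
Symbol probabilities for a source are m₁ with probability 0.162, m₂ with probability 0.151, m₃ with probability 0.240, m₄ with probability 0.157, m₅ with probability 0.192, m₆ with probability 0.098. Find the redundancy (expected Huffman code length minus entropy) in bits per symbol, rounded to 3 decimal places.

0.032 bits

Entropy H = −Σ p log₂ p ≈ 2.5363 bits.
Huffman merges: 49/500+151/1000→249/1000; 157/1000+81/500→319/1000; 24/125+6/25→54/125; 249/1000+319/1000→71/125; 54/125+71/125→1. L = 321/125 ≈ 2.5680.
L − H = 2.5680 − 2.5363 = 0.032 bits.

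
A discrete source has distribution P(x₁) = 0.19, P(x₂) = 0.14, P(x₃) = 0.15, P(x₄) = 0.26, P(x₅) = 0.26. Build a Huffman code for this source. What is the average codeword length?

2.29 bits/symbol

Repeatedly combine the two least-probable nodes; the expected code length is the sum of the merged weights.
merge 7/50 + 3/20 → 29/100
merge 19/100 + 13/50 → 9/20
merge 13/50 + 29/100 → 11/20
merge 9/20 + 11/20 → 1
L = 29/100 + 9/20 + 11/20 + 1 = 229/100 = 2.29 bits/symbol.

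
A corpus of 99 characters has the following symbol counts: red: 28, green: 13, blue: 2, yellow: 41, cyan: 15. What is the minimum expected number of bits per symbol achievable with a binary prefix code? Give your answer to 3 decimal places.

2.040 bits/symbol

Probabilities are the counts divided by 99.
Repeatedly combine the two least-probable nodes; the expected code length is the sum of the merged weights.
merge 2/99 + 13/99 → 5/33
merge 5/33 + 5/33 → 10/33
merge 28/99 + 10/33 → 58/99
merge 41/99 + 58/99 → 1
L = 5/33 + 10/33 + 58/99 + 1 = 202/99 ≈ 2.040 bits/symbol.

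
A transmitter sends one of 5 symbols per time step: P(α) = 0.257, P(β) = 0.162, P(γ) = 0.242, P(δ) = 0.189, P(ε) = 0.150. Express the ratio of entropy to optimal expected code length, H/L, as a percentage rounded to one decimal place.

99.0%

Entropy H = −Σ p log₂ p ≈ 2.2893 bits.
Huffman merges: 3/20+81/500→39/125; 189/1000+121/500→431/1000; 257/1000+39/125→569/1000; 431/1000+569/1000→1. L = 289/125 ≈ 2.3120.
Efficiency = H/L = 2.2893/2.3120 = 99.0%.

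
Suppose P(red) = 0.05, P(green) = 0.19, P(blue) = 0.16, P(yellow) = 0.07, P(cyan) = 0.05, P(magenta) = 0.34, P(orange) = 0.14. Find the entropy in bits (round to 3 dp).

H = −Σ pᵢ log₂ pᵢ.
−0.05·log₂(0.05) = 0.2161
−0.19·log₂(0.19) = 0.4552
−0.16·log₂(0.16) = 0.4230
−0.07·log₂(0.07) = 0.2686
−0.05·log₂(0.05) = 0.2161
−0.34·log₂(0.34) = 0.5292
−0.14·log₂(0.14) = 0.3971
Sum ≈ 2.5053 → 2.505 bits.

2.505 bits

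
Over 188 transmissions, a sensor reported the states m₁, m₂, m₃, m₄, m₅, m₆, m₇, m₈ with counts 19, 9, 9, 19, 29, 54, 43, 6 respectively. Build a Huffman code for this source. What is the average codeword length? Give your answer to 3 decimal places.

Probabilities are the counts divided by 188.
Repeatedly combine the two least-probable nodes; the expected code length is the sum of the merged weights.
merge 3/94 + 9/188 → 15/188
merge 9/188 + 15/188 → 6/47
merge 19/188 + 19/188 → 19/94
merge 6/47 + 29/188 → 53/188
merge 19/94 + 43/188 → 81/188
merge 53/188 + 27/94 → 107/188
merge 81/188 + 107/188 → 1
L = 15/188 + 6/47 + 19/94 + 53/188 + 81/188 + 107/188 + 1 = 253/94 ≈ 2.691 bits/symbol.

2.691 bits/symbol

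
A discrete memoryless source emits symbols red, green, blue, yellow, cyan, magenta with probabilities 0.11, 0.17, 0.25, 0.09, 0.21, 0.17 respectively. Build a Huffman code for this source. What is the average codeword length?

2.54 bits/symbol

Repeatedly combine the two least-probable nodes; the expected code length is the sum of the merged weights.
merge 9/100 + 11/100 → 1/5
merge 17/100 + 17/100 → 17/50
merge 1/5 + 21/100 → 41/100
merge 1/4 + 17/50 → 59/100
merge 41/100 + 59/100 → 1
L = 1/5 + 17/50 + 41/100 + 59/100 + 1 = 127/50 = 2.54 bits/symbol.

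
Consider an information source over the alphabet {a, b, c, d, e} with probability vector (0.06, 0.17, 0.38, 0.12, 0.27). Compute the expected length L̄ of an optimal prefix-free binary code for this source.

Repeatedly combine the two least-probable nodes; the expected code length is the sum of the merged weights.
merge 3/50 + 3/25 → 9/50
merge 17/100 + 9/50 → 7/20
merge 27/100 + 7/20 → 31/50
merge 19/50 + 31/50 → 1
L = 9/50 + 7/20 + 31/50 + 1 = 43/20 = 2.15 bits/symbol.

2.15 bits/symbol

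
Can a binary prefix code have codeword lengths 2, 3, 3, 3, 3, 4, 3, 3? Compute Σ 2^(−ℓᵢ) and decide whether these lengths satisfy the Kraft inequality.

With common denominator 2^4 = 16: Σ 2^(−ℓᵢ) = 4/16 + 2/16 + 2/16 + 2/16 + 2/16 + 1/16 + 2/16 + 2/16 = 17/16 = 1.0625.
Kraft's inequality requires Σ ≤ 1; here Σ = 1.0625 > 1, so no such prefix code exists.

1.0625; no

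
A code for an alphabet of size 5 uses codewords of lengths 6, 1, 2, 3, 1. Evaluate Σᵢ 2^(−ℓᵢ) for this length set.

With common denominator 2^6 = 64: Σ 2^(−ℓᵢ) = 1/64 + 32/64 + 16/64 + 8/64 + 32/64 = 89/64 = 1.390625.

1.390625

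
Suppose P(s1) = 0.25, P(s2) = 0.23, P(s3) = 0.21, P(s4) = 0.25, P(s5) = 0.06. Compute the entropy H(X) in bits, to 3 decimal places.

2.204 bits

H = −Σ pᵢ log₂ pᵢ.
−0.25·log₂(0.25) = 0.5000
−0.23·log₂(0.23) = 0.4877
−0.21·log₂(0.21) = 0.4728
−0.25·log₂(0.25) = 0.5000
−0.06·log₂(0.06) = 0.2435
Sum ≈ 2.2040 → 2.204 bits.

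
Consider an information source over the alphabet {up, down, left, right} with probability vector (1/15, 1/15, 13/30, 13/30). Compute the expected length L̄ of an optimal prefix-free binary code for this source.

Repeatedly combine the two least-probable nodes; the expected code length is the sum of the merged weights.
merge 1/15 + 1/15 → 2/15
merge 2/15 + 13/30 → 17/30
merge 13/30 + 17/30 → 1
L = 2/15 + 17/30 + 1 = 17/10 = 1.7 bits/symbol.

1.7 bits/symbol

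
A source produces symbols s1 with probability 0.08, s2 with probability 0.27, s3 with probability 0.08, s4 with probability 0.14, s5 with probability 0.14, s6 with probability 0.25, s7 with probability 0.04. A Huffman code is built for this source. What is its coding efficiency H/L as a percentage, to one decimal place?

Entropy H = −Σ p log₂ p ≈ 2.5730 bits.
Huffman merges: 1/25+2/25→3/25; 2/25+3/25→1/5; 7/50+7/50→7/25; 1/5+1/4→9/20; 27/100+7/25→11/20; 9/20+11/20→1. L = 13/5 ≈ 2.6000.
Efficiency = H/L = 2.5730/2.6000 = 99.0%.

99.0%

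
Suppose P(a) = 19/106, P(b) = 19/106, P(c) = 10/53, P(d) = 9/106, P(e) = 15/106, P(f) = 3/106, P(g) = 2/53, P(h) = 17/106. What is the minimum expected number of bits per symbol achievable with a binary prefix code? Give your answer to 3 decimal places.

2.849 bits/symbol

Repeatedly combine the two least-probable nodes; the expected code length is the sum of the merged weights.
merge 3/106 + 2/53 → 7/106
merge 7/106 + 9/106 → 8/53
merge 15/106 + 8/53 → 31/106
merge 17/106 + 19/106 → 18/53
merge 19/106 + 10/53 → 39/106
merge 31/106 + 18/53 → 67/106
merge 39/106 + 67/106 → 1
L = 7/106 + 8/53 + 31/106 + 18/53 + 39/106 + 67/106 + 1 = 151/53 ≈ 2.849 bits/symbol.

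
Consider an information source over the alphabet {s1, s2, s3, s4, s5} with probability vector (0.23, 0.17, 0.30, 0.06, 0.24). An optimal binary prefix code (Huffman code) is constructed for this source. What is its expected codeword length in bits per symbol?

Repeatedly combine the two least-probable nodes; the expected code length is the sum of the merged weights.
merge 3/50 + 17/100 → 23/100
merge 23/100 + 23/100 → 23/50
merge 6/25 + 3/10 → 27/50
merge 23/50 + 27/50 → 1
L = 23/100 + 23/50 + 27/50 + 1 = 223/100 = 2.23 bits/symbol.

2.23 bits/symbol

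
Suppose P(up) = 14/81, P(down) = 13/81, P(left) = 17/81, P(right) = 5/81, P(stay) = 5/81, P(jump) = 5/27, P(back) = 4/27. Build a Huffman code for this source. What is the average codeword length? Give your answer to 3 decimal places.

Repeatedly combine the two least-probable nodes; the expected code length is the sum of the merged weights.
merge 5/81 + 5/81 → 10/81
merge 10/81 + 4/27 → 22/81
merge 13/81 + 14/81 → 1/3
merge 5/27 + 17/81 → 32/81
merge 22/81 + 1/3 → 49/81
merge 32/81 + 49/81 → 1
L = 10/81 + 22/81 + 1/3 + 32/81 + 49/81 + 1 = 221/81 ≈ 2.728 bits/symbol.

2.728 bits/symbol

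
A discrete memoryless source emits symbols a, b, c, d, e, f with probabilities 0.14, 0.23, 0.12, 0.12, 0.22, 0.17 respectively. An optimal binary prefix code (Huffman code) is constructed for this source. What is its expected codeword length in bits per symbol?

2.55 bits/symbol

Repeatedly combine the two least-probable nodes; the expected code length is the sum of the merged weights.
merge 3/25 + 3/25 → 6/25
merge 7/50 + 17/100 → 31/100
merge 11/50 + 23/100 → 9/20
merge 6/25 + 31/100 → 11/20
merge 9/20 + 11/20 → 1
L = 6/25 + 31/100 + 9/20 + 11/20 + 1 = 51/20 = 2.55 bits/symbol.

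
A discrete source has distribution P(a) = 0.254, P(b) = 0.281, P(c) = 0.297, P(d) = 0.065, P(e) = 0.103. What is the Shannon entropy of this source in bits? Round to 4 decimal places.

2.1311 bits

H = −Σ pᵢ log₂ pᵢ.
−0.254·log₂(0.254) = 0.5022
−0.281·log₂(0.281) = 0.5146
−0.297·log₂(0.297) = 0.5202
−0.065·log₂(0.065) = 0.2563
−0.103·log₂(0.103) = 0.3378
Sum ≈ 2.1311 → 2.1311 bits.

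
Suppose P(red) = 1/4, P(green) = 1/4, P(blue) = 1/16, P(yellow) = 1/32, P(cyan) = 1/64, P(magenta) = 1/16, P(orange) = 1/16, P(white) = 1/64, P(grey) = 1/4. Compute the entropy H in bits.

2.59375 bits

Each probability is a power of 1/2, so log₂(1/p) is an integer.
H = Σ p·log₂(1/p) = 1/4·2 + 1/4·2 + 1/16·4 + 1/32·5 + 1/64·6 + 1/16·4 + 1/16·4 + 1/64·6 + 1/4·2 = 2.59375 bits.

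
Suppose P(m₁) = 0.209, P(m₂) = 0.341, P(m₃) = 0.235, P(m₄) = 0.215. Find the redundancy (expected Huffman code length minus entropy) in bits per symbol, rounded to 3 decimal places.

Entropy H = −Σ p log₂ p ≈ 1.9691 bits.
Huffman merges: 209/1000+43/200→53/125; 47/200+341/1000→72/125; 53/125+72/125→1. L = 2 ≈ 2.0000.
L − H = 2.0000 − 1.9691 = 0.031 bits.

0.031 bits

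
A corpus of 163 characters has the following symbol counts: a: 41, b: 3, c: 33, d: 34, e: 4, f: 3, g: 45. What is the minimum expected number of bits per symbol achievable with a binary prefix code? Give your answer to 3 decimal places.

2.362 bits/symbol

Probabilities are the counts divided by 163.
Repeatedly combine the two least-probable nodes; the expected code length is the sum of the merged weights.
merge 3/163 + 3/163 → 6/163
merge 4/163 + 6/163 → 10/163
merge 10/163 + 33/163 → 43/163
merge 34/163 + 41/163 → 75/163
merge 43/163 + 45/163 → 88/163
merge 75/163 + 88/163 → 1
L = 6/163 + 10/163 + 43/163 + 75/163 + 88/163 + 1 = 385/163 ≈ 2.362 bits/symbol.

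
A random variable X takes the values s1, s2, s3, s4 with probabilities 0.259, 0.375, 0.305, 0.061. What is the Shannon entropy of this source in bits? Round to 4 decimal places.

H = −Σ pᵢ log₂ pᵢ.
−0.259·log₂(0.259) = 0.5048
−0.375·log₂(0.375) = 0.5306
−0.305·log₂(0.305) = 0.5225
−0.061·log₂(0.061) = 0.2461
Sum ≈ 1.8041 → 1.8041 bits.

1.8041 bits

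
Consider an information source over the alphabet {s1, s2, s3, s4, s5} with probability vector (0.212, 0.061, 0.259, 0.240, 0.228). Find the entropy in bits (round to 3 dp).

H = −Σ pᵢ log₂ pᵢ.
−0.212·log₂(0.212) = 0.4744
−0.061·log₂(0.061) = 0.2461
−0.259·log₂(0.259) = 0.5048
−0.240·log₂(0.240) = 0.4941
−0.228·log₂(0.228) = 0.4863
Sum ≈ 2.2058 → 2.206 bits.

2.206 bits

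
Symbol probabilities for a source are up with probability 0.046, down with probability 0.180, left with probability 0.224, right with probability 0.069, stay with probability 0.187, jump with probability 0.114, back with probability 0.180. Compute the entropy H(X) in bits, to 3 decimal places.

2.654 bits

H = −Σ pᵢ log₂ pᵢ.
−0.046·log₂(0.046) = 0.2043
−0.180·log₂(0.180) = 0.4453
−0.224·log₂(0.224) = 0.4835
−0.069·log₂(0.069) = 0.2662
−0.187·log₂(0.187) = 0.4523
−0.114·log₂(0.114) = 0.3571
−0.180·log₂(0.180) = 0.4453
Sum ≈ 2.6541 → 2.654 bits.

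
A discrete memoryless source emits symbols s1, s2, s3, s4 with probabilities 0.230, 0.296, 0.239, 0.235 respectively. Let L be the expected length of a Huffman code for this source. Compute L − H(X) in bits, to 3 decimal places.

Entropy H = −Σ p log₂ p ≈ 1.9920 bits.
Huffman merges: 23/100+47/200→93/200; 239/1000+37/125→107/200; 93/200+107/200→1. L = 2 ≈ 2.0000.
L − H = 2.0000 − 1.9920 = 0.008 bits.

0.008 bits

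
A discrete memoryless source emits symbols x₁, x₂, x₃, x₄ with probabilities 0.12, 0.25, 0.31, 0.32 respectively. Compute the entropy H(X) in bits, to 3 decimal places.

H = −Σ pᵢ log₂ pᵢ.
−0.12·log₂(0.12) = 0.3671
−0.25·log₂(0.25) = 0.5000
−0.31·log₂(0.31) = 0.5238
−0.32·log₂(0.32) = 0.5260
Sum ≈ 1.9169 → 1.917 bits.

1.917 bits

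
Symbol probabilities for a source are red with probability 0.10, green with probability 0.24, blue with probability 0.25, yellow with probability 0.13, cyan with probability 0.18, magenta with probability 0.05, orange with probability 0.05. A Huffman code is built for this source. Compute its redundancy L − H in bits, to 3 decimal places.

0.024 bits

Entropy H = −Σ p log₂ p ≈ 2.5865 bits.
Huffman merges: 1/20+1/20→1/10; 1/10+1/10→1/5; 13/100+9/50→31/100; 1/5+6/25→11/25; 1/4+31/100→14/25; 11/25+14/25→1. L = 261/100 ≈ 2.6100.
L − H = 2.6100 − 2.5865 = 0.024 bits.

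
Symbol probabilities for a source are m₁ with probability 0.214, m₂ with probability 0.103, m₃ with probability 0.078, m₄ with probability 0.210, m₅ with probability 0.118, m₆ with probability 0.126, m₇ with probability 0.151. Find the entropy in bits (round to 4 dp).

H = −Σ pᵢ log₂ pᵢ.
−0.214·log₂(0.214) = 0.4760
−0.103·log₂(0.103) = 0.3378
−0.078·log₂(0.078) = 0.2871
−0.210·log₂(0.210) = 0.4728
−0.118·log₂(0.118) = 0.3638
−0.126·log₂(0.126) = 0.3766
−0.151·log₂(0.151) = 0.4118
Sum ≈ 2.7259 → 2.7259 bits.

2.7259 bits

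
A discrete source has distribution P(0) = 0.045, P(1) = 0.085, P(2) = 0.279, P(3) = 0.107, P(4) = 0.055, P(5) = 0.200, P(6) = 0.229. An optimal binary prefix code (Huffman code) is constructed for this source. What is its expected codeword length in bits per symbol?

Repeatedly combine the two least-probable nodes; the expected code length is the sum of the merged weights.
merge 9/200 + 11/200 → 1/10
merge 17/200 + 1/10 → 37/200
merge 107/1000 + 37/200 → 73/250
merge 1/5 + 229/1000 → 429/1000
merge 279/1000 + 73/250 → 571/1000
merge 429/1000 + 571/1000 → 1
L = 1/10 + 37/200 + 73/250 + 429/1000 + 571/1000 + 1 = 2577/1000 = 2.577 bits/symbol.

2.577 bits/symbol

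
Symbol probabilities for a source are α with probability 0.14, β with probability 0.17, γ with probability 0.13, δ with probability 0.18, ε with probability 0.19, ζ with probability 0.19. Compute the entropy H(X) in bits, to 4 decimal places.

2.5701 bits

H = −Σ pᵢ log₂ pᵢ.
−0.14·log₂(0.14) = 0.3971
−0.17·log₂(0.17) = 0.4346
−0.13·log₂(0.13) = 0.3826
−0.18·log₂(0.18) = 0.4453
−0.19·log₂(0.19) = 0.4552
−0.19·log₂(0.19) = 0.4552
Sum ≈ 2.5701 → 2.5701 bits.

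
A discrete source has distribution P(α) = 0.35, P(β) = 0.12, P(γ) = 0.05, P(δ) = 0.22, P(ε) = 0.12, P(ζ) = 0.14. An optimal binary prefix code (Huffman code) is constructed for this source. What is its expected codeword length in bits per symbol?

2.43 bits/symbol

Repeatedly combine the two least-probable nodes; the expected code length is the sum of the merged weights.
merge 1/20 + 3/25 → 17/100
merge 3/25 + 7/50 → 13/50
merge 17/100 + 11/50 → 39/100
merge 13/50 + 7/20 → 61/100
merge 39/100 + 61/100 → 1
L = 17/100 + 13/50 + 39/100 + 61/100 + 1 = 243/100 = 2.43 bits/symbol.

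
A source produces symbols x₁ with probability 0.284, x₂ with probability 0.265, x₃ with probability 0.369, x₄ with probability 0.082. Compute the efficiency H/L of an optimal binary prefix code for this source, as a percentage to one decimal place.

Entropy H = −Σ p log₂ p ≈ 1.8501 bits.
Huffman merges: 41/500+53/200→347/1000; 71/250+347/1000→631/1000; 369/1000+631/1000→1. L = 989/500 ≈ 1.9780.
Efficiency = H/L = 1.8501/1.9780 = 93.5%.

93.5%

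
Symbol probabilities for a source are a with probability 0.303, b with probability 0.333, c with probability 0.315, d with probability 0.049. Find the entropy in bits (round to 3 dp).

H = −Σ pᵢ log₂ pᵢ.
−0.303·log₂(0.303) = 0.5220
−0.333·log₂(0.333) = 0.5283
−0.315·log₂(0.315) = 0.5250
−0.049·log₂(0.049) = 0.2132
Sum ≈ 1.7884 → 1.788 bits.

1.788 bits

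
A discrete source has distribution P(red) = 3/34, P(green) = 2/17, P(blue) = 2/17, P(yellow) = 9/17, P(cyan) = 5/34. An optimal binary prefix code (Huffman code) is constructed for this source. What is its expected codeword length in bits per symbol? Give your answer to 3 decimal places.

Repeatedly combine the two least-probable nodes; the expected code length is the sum of the merged weights.
merge 3/34 + 2/17 → 7/34
merge 2/17 + 5/34 → 9/34
merge 7/34 + 9/34 → 8/17
merge 8/17 + 9/17 → 1
L = 7/34 + 9/34 + 8/17 + 1 = 33/17 ≈ 1.941 bits/symbol.

1.941 bits/symbol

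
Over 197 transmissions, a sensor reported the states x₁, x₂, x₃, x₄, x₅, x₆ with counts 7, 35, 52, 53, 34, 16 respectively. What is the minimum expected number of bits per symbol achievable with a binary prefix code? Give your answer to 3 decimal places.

Probabilities are the counts divided by 197.
Repeatedly combine the two least-probable nodes; the expected code length is the sum of the merged weights.
merge 7/197 + 16/197 → 23/197
merge 23/197 + 34/197 → 57/197
merge 35/197 + 52/197 → 87/197
merge 53/197 + 57/197 → 110/197
merge 87/197 + 110/197 → 1
L = 23/197 + 57/197 + 87/197 + 110/197 + 1 = 474/197 ≈ 2.406 bits/symbol.

2.406 bits/symbol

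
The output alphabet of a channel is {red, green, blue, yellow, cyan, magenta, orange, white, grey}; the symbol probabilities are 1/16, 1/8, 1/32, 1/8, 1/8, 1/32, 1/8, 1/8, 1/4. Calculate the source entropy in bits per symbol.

2.9375 bits

Each probability is a power of 1/2, so log₂(1/p) is an integer.
H = Σ p·log₂(1/p) = 1/16·4 + 1/8·3 + 1/32·5 + 1/8·3 + 1/8·3 + 1/32·5 + 1/8·3 + 1/8·3 + 1/4·2 = 2.9375 bits.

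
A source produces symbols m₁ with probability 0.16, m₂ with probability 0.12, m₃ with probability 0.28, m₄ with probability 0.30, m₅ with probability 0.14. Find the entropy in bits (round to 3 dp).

2.223 bits

H = −Σ pᵢ log₂ pᵢ.
−0.16·log₂(0.16) = 0.4230
−0.12·log₂(0.12) = 0.3671
−0.28·log₂(0.28) = 0.5142
−0.30·log₂(0.30) = 0.5211
−0.14·log₂(0.14) = 0.3971
Sum ≈ 2.2225 → 2.223 bits.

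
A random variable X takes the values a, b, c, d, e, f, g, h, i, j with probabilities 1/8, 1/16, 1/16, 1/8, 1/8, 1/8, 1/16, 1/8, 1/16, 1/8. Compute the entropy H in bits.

3.25 bits

Each probability is a power of 1/2, so log₂(1/p) is an integer.
H = Σ p·log₂(1/p) = 1/8·3 + 1/16·4 + 1/16·4 + 1/8·3 + 1/8·3 + 1/8·3 + 1/16·4 + 1/8·3 + 1/16·4 + 1/8·3 = 3.25 bits.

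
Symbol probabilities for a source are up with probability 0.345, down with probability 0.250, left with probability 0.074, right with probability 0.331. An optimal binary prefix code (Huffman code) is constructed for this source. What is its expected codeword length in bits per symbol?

1.979 bits/symbol

Repeatedly combine the two least-probable nodes; the expected code length is the sum of the merged weights.
merge 37/500 + 1/4 → 81/250
merge 81/250 + 331/1000 → 131/200
merge 69/200 + 131/200 → 1
L = 81/250 + 131/200 + 1 = 1979/1000 = 1.979 bits/symbol.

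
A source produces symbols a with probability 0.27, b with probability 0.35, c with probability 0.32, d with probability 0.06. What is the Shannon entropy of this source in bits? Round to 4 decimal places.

H = −Σ pᵢ log₂ pᵢ.
−0.27·log₂(0.27) = 0.5100
−0.35·log₂(0.35) = 0.5301
−0.32·log₂(0.32) = 0.5260
−0.06·log₂(0.06) = 0.2435
Sum ≈ 1.8097 → 1.8097 bits.

1.8097 bits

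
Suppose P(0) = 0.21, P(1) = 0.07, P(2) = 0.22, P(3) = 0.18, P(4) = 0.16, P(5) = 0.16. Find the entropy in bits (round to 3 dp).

2.513 bits

H = −Σ pᵢ log₂ pᵢ.
−0.21·log₂(0.21) = 0.4728
−0.07·log₂(0.07) = 0.2686
−0.22·log₂(0.22) = 0.4806
−0.18·log₂(0.18) = 0.4453
−0.16·log₂(0.16) = 0.4230
−0.16·log₂(0.16) = 0.4230
Sum ≈ 2.5133 → 2.513 bits.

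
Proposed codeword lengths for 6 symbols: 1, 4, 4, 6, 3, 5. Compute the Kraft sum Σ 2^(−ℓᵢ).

0.796875

With common denominator 2^6 = 64: Σ 2^(−ℓᵢ) = 32/64 + 4/64 + 4/64 + 1/64 + 8/64 + 2/64 = 51/64 = 0.796875.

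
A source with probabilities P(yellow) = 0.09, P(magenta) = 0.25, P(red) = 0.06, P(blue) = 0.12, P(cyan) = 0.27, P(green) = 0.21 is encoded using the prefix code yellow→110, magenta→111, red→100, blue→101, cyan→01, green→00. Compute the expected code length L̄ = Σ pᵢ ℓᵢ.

2.52 bits/symbol

L̄ = Σ pᵢ·ℓᵢ = 0.09·3 + 0.25·3 + 0.06·3 + 0.12·3 + 0.27·2 + 0.21·2 = 2.52 bits/symbol.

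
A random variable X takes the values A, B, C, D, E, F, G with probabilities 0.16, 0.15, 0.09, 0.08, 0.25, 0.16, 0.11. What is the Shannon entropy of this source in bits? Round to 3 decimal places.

H = −Σ pᵢ log₂ pᵢ.
−0.16·log₂(0.16) = 0.4230
−0.15·log₂(0.15) = 0.4105
−0.09·log₂(0.09) = 0.3127
−0.08·log₂(0.08) = 0.2915
−0.25·log₂(0.25) = 0.5000
−0.16·log₂(0.16) = 0.4230
−0.11·log₂(0.11) = 0.3503
Sum ≈ 2.7110 → 2.711 bits.

2.711 bits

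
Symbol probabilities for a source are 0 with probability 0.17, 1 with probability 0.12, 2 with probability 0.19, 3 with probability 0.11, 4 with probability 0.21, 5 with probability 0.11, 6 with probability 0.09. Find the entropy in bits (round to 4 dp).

H = −Σ pᵢ log₂ pᵢ.
−0.17·log₂(0.17) = 0.4346
−0.12·log₂(0.12) = 0.3671
−0.19·log₂(0.19) = 0.4552
−0.11·log₂(0.11) = 0.3503
−0.21·log₂(0.21) = 0.4728
−0.11·log₂(0.11) = 0.3503
−0.09·log₂(0.09) = 0.3127
Sum ≈ 2.7429 → 2.7429 bits.

2.7429 bits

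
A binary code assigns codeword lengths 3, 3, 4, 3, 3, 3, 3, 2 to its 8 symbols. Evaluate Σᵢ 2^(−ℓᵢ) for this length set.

1.0625

With common denominator 2^4 = 16: Σ 2^(−ℓᵢ) = 2/16 + 2/16 + 1/16 + 2/16 + 2/16 + 2/16 + 2/16 + 4/16 = 17/16 = 1.0625.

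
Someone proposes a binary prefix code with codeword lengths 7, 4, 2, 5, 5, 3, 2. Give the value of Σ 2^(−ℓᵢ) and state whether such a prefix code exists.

With common denominator 2^7 = 128: Σ 2^(−ℓᵢ) = 1/128 + 8/128 + 32/128 + 4/128 + 4/128 + 16/128 + 32/128 = 97/128 = 0.7578125.
Kraft's inequality requires Σ ≤ 1; here Σ = 0.7578125 ≤ 1, so such a prefix code exists.

0.7578125; yes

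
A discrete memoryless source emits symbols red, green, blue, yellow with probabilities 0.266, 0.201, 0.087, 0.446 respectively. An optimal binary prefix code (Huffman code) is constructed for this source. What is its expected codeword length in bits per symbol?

1.842 bits/symbol

Repeatedly combine the two least-probable nodes; the expected code length is the sum of the merged weights.
merge 87/1000 + 201/1000 → 36/125
merge 133/500 + 36/125 → 277/500
merge 223/500 + 277/500 → 1
L = 36/125 + 277/500 + 1 = 921/500 = 1.842 bits/symbol.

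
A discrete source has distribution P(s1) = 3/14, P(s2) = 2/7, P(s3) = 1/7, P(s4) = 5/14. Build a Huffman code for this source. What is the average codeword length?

Repeatedly combine the two least-probable nodes; the expected code length is the sum of the merged weights.
merge 1/7 + 3/14 → 5/14
merge 2/7 + 5/14 → 9/14
merge 5/14 + 9/14 → 1
L = 5/14 + 9/14 + 1 = 2 bits/symbol.

2 bits/symbol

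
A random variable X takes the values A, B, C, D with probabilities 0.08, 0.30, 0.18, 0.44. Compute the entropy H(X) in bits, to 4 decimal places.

1.7791 bits

H = −Σ pᵢ log₂ pᵢ.
−0.08·log₂(0.08) = 0.2915
−0.30·log₂(0.30) = 0.5211
−0.18·log₂(0.18) = 0.4453
−0.44·log₂(0.44) = 0.5211
Sum ≈ 1.7791 → 1.7791 bits.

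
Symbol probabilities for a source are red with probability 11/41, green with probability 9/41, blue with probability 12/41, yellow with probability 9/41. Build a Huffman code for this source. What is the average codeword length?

Repeatedly combine the two least-probable nodes; the expected code length is the sum of the merged weights.
merge 9/41 + 9/41 → 18/41
merge 11/41 + 12/41 → 23/41
merge 18/41 + 23/41 → 1
L = 18/41 + 23/41 + 1 = 2 bits/symbol.

2 bits/symbol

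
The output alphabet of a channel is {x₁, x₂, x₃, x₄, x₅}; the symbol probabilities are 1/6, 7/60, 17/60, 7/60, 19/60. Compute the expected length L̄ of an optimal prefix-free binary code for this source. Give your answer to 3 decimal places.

Repeatedly combine the two least-probable nodes; the expected code length is the sum of the merged weights.
merge 7/60 + 7/60 → 7/30
merge 1/6 + 7/30 → 2/5
merge 17/60 + 19/60 → 3/5
merge 2/5 + 3/5 → 1
L = 7/30 + 2/5 + 3/5 + 1 = 67/30 ≈ 2.233 bits/symbol.

2.233 bits/symbol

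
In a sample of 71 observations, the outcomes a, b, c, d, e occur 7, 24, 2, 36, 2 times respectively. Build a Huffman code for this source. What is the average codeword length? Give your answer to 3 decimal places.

Probabilities are the counts divided by 71.
Repeatedly combine the two least-probable nodes; the expected code length is the sum of the merged weights.
merge 2/71 + 2/71 → 4/71
merge 4/71 + 7/71 → 11/71
merge 11/71 + 24/71 → 35/71
merge 35/71 + 36/71 → 1
L = 4/71 + 11/71 + 35/71 + 1 = 121/71 ≈ 1.704 bits/symbol.

1.704 bits/symbol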